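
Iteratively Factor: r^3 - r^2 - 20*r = (r)*(r^2 - r - 20) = r*(r + 4)*(r - 5)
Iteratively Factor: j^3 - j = (j + 1)*(j^2 - j) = j*(j + 1)*(j - 1)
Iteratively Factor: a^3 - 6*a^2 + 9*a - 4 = (a - 1)*(a^2 - 5*a + 4) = (a - 4)*(a - 1)*(a - 1)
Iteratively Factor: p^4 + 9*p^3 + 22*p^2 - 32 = (p + 4)*(p^3 + 5*p^2 + 2*p - 8) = (p + 2)*(p + 4)*(p^2 + 3*p - 4) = (p + 2)*(p + 4)^2*(p - 1)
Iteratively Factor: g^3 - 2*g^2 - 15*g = (g + 3)*(g^2 - 5*g) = (g - 5)*(g + 3)*(g)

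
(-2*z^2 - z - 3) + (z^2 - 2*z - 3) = -z^2 - 3*z - 6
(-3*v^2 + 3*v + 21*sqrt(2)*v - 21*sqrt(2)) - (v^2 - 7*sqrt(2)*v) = -4*v^2 + 3*v + 28*sqrt(2)*v - 21*sqrt(2)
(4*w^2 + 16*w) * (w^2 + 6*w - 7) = 4*w^4 + 40*w^3 + 68*w^2 - 112*w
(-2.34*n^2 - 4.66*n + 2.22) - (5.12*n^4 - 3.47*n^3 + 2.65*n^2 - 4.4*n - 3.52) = -5.12*n^4 + 3.47*n^3 - 4.99*n^2 - 0.26*n + 5.74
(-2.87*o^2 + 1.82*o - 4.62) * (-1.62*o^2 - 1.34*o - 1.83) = 4.6494*o^4 + 0.8974*o^3 + 10.2977*o^2 + 2.8602*o + 8.4546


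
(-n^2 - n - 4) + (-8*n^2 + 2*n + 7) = -9*n^2 + n + 3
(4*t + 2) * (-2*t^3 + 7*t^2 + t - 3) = -8*t^4 + 24*t^3 + 18*t^2 - 10*t - 6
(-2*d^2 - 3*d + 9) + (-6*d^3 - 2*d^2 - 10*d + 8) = -6*d^3 - 4*d^2 - 13*d + 17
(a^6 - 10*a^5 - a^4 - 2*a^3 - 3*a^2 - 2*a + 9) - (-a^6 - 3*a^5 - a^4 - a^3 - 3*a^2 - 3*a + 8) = 2*a^6 - 7*a^5 - a^3 + a + 1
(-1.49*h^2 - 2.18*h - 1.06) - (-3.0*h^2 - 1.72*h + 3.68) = 1.51*h^2 - 0.46*h - 4.74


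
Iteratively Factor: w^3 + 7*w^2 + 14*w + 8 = (w + 2)*(w^2 + 5*w + 4) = (w + 2)*(w + 4)*(w + 1)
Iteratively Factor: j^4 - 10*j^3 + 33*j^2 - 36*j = (j - 3)*(j^3 - 7*j^2 + 12*j) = j*(j - 3)*(j^2 - 7*j + 12) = j*(j - 3)^2*(j - 4)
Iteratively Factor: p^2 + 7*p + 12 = (p + 3)*(p + 4)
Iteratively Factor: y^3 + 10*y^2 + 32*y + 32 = (y + 4)*(y^2 + 6*y + 8) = (y + 4)^2*(y + 2)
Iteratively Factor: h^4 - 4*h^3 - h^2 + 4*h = (h + 1)*(h^3 - 5*h^2 + 4*h) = (h - 4)*(h + 1)*(h^2 - h) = (h - 4)*(h - 1)*(h + 1)*(h)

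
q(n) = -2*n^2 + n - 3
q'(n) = 1 - 4*n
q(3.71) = -26.82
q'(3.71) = -13.84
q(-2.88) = -22.47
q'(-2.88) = 12.52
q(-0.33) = -3.55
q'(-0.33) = 2.32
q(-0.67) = -4.57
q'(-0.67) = 3.68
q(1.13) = -4.42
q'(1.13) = -3.52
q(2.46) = -12.64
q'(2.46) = -8.84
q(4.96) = -47.24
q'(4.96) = -18.84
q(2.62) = -14.11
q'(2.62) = -9.48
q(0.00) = -3.00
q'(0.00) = 1.00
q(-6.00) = -81.00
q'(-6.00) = 25.00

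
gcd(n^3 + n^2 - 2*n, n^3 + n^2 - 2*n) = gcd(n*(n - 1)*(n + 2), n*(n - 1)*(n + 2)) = n^3 + n^2 - 2*n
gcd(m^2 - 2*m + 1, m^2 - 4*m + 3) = m - 1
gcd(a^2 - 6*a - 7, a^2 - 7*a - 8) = a + 1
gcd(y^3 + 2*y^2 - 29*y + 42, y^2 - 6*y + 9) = y - 3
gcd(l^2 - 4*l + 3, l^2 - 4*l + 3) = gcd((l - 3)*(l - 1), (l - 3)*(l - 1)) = l^2 - 4*l + 3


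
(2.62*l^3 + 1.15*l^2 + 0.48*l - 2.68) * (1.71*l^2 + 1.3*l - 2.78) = 4.4802*l^5 + 5.3725*l^4 - 4.9678*l^3 - 7.1558*l^2 - 4.8184*l + 7.4504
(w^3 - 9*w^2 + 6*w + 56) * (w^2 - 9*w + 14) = w^5 - 18*w^4 + 101*w^3 - 124*w^2 - 420*w + 784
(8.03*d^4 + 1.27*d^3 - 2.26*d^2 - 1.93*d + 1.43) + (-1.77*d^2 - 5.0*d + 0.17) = 8.03*d^4 + 1.27*d^3 - 4.03*d^2 - 6.93*d + 1.6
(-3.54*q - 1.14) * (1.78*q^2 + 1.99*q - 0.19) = -6.3012*q^3 - 9.0738*q^2 - 1.596*q + 0.2166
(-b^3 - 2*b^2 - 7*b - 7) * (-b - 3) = b^4 + 5*b^3 + 13*b^2 + 28*b + 21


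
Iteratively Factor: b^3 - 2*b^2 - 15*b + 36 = (b - 3)*(b^2 + b - 12) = (b - 3)^2*(b + 4)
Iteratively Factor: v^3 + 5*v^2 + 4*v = (v + 1)*(v^2 + 4*v) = v*(v + 1)*(v + 4)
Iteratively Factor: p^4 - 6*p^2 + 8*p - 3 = (p - 1)*(p^3 + p^2 - 5*p + 3) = (p - 1)^2*(p^2 + 2*p - 3) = (p - 1)^2*(p + 3)*(p - 1)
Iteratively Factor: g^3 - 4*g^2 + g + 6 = (g - 3)*(g^2 - g - 2) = (g - 3)*(g - 2)*(g + 1)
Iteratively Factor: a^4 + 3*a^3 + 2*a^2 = (a)*(a^3 + 3*a^2 + 2*a) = a*(a + 1)*(a^2 + 2*a) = a*(a + 1)*(a + 2)*(a)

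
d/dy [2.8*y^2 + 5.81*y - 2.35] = 5.6*y + 5.81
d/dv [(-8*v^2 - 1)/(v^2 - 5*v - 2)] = (40*v^2 + 34*v - 5)/(v^4 - 10*v^3 + 21*v^2 + 20*v + 4)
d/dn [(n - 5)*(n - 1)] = 2*n - 6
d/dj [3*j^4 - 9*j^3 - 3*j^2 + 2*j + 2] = 12*j^3 - 27*j^2 - 6*j + 2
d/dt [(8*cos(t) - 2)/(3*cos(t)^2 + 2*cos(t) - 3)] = 4*(6*cos(t)^2 - 3*cos(t) + 5)*sin(t)/(-3*sin(t)^2 + 2*cos(t))^2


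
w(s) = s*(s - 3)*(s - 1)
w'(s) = s*(s - 3) + s*(s - 1) + (s - 3)*(s - 1)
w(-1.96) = -28.78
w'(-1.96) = 30.20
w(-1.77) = -23.39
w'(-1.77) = 26.56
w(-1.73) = -22.34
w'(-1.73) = 25.82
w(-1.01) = -8.14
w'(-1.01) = 14.14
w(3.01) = 0.06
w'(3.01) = 6.10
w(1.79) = -1.71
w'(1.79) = -1.71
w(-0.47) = -2.40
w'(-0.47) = 7.42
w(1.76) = -1.66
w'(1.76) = -1.79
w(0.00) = 0.00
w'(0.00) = 3.00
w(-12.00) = -2340.00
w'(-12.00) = 531.00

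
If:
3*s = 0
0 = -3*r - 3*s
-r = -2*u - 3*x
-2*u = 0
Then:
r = 0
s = 0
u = 0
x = 0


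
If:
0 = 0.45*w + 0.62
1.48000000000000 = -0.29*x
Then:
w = -1.38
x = -5.10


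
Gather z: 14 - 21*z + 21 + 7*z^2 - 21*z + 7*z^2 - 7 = 14*z^2 - 42*z + 28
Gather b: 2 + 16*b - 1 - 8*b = 8*b + 1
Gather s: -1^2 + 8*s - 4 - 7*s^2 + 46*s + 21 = -7*s^2 + 54*s + 16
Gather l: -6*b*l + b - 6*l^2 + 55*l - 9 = b - 6*l^2 + l*(55 - 6*b) - 9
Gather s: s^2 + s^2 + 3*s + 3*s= 2*s^2 + 6*s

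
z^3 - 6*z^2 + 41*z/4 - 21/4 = (z - 7/2)*(z - 3/2)*(z - 1)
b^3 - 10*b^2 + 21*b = b*(b - 7)*(b - 3)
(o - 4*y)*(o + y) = o^2 - 3*o*y - 4*y^2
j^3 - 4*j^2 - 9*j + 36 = (j - 4)*(j - 3)*(j + 3)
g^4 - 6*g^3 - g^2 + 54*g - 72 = (g - 4)*(g - 3)*(g - 2)*(g + 3)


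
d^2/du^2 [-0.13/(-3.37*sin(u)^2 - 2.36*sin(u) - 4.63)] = (-5.905588*sin(u)^4 - 3.101748*sin(u)^3 + 16.247946*sin(u)^2 + 7.62398*sin(u) - 2.60871)/(3.37*sin(u)^2 + 2.36*sin(u) + 4.63)^3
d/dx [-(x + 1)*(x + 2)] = -2*x - 3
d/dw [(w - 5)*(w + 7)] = 2*w + 2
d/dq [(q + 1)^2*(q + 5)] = (q + 1)*(3*q + 11)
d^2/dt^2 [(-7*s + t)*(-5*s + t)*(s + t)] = -22*s + 6*t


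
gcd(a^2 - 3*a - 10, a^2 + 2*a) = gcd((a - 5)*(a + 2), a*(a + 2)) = a + 2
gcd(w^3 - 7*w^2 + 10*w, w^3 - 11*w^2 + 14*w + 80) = w - 5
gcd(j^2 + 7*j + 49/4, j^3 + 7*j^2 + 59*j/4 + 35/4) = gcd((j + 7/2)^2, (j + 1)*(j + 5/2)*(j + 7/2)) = j + 7/2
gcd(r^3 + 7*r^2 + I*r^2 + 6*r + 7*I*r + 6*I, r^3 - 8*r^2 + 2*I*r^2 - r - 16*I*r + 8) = r + I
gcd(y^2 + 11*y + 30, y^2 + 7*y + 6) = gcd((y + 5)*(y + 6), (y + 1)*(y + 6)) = y + 6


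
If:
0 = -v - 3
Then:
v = -3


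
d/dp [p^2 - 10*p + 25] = 2*p - 10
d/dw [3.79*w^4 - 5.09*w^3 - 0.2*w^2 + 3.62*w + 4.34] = 15.16*w^3 - 15.27*w^2 - 0.4*w + 3.62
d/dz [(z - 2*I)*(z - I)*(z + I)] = 3*z^2 - 4*I*z + 1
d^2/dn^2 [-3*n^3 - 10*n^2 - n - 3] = -18*n - 20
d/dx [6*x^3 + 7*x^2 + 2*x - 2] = 18*x^2 + 14*x + 2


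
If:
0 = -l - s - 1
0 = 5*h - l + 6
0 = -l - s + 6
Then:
No Solution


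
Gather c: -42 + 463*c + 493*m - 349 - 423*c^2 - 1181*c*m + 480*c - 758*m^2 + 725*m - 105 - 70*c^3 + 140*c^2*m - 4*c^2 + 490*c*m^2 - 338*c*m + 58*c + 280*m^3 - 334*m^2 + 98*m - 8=-70*c^3 + c^2*(140*m - 427) + c*(490*m^2 - 1519*m + 1001) + 280*m^3 - 1092*m^2 + 1316*m - 504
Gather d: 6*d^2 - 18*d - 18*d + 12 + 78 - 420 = 6*d^2 - 36*d - 330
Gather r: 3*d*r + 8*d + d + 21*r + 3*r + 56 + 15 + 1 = 9*d + r*(3*d + 24) + 72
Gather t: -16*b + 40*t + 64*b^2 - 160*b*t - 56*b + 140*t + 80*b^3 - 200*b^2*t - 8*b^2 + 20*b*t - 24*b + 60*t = 80*b^3 + 56*b^2 - 96*b + t*(-200*b^2 - 140*b + 240)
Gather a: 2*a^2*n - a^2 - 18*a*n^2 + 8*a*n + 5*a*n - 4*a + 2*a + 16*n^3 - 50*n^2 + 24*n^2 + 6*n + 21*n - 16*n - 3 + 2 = a^2*(2*n - 1) + a*(-18*n^2 + 13*n - 2) + 16*n^3 - 26*n^2 + 11*n - 1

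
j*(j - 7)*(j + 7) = j^3 - 49*j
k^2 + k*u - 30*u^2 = (k - 5*u)*(k + 6*u)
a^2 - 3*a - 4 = (a - 4)*(a + 1)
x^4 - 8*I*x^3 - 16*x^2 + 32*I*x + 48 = (x - 2)*(x + 2)*(x - 6*I)*(x - 2*I)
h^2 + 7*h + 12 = (h + 3)*(h + 4)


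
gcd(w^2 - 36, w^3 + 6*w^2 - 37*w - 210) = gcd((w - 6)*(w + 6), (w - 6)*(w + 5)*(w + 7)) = w - 6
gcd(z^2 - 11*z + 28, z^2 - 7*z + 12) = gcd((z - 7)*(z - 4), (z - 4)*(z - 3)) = z - 4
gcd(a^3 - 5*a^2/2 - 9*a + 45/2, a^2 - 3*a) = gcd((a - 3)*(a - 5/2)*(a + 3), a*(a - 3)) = a - 3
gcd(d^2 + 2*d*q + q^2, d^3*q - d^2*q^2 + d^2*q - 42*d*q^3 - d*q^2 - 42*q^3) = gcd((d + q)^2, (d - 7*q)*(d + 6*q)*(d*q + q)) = 1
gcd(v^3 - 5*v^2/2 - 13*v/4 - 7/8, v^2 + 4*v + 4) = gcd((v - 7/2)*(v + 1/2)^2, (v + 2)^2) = 1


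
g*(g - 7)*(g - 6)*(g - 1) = g^4 - 14*g^3 + 55*g^2 - 42*g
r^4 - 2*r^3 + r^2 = r^2*(r - 1)^2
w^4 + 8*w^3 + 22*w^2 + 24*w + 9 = (w + 1)^2*(w + 3)^2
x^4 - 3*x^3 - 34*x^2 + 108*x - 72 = (x - 6)*(x - 2)*(x - 1)*(x + 6)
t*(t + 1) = t^2 + t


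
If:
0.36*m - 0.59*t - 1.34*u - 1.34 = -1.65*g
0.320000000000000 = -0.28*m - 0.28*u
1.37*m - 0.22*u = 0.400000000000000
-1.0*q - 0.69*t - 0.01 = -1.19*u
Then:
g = 0.357575757575758*t - 0.212290016063601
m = 0.09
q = -0.69*t - 1.48119496855346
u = -1.24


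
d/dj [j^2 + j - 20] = 2*j + 1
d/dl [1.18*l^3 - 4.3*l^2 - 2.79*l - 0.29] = 3.54*l^2 - 8.6*l - 2.79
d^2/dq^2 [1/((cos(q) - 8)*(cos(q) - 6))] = (-4*sin(q)^4 + 6*sin(q)^2 - 1449*cos(q)/2 + 21*cos(3*q)/2 + 294)/((cos(q) - 8)^3*(cos(q) - 6)^3)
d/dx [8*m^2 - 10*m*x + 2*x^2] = -10*m + 4*x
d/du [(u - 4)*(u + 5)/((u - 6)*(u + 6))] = (-u^2 - 32*u - 36)/(u^4 - 72*u^2 + 1296)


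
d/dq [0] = 0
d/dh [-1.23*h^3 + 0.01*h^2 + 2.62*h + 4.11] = -3.69*h^2 + 0.02*h + 2.62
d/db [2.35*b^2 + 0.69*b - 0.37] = 4.7*b + 0.69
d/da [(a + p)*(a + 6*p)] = 2*a + 7*p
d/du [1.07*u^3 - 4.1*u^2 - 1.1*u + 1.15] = 3.21*u^2 - 8.2*u - 1.1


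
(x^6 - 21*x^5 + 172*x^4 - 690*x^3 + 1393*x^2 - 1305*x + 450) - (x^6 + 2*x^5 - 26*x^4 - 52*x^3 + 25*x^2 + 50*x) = -23*x^5 + 198*x^4 - 638*x^3 + 1368*x^2 - 1355*x + 450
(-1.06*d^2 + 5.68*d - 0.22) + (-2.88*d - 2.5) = -1.06*d^2 + 2.8*d - 2.72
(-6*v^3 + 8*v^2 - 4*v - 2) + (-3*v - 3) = -6*v^3 + 8*v^2 - 7*v - 5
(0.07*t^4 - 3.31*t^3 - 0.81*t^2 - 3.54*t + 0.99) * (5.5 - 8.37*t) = -0.5859*t^5 + 28.0897*t^4 - 11.4253*t^3 + 25.1748*t^2 - 27.7563*t + 5.445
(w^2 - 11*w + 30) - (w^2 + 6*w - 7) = 37 - 17*w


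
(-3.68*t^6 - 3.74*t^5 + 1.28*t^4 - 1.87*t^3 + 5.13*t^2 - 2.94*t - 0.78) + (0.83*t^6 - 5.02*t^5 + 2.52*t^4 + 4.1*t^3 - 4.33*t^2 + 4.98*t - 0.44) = -2.85*t^6 - 8.76*t^5 + 3.8*t^4 + 2.23*t^3 + 0.8*t^2 + 2.04*t - 1.22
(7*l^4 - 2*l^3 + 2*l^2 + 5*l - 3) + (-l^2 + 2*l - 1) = 7*l^4 - 2*l^3 + l^2 + 7*l - 4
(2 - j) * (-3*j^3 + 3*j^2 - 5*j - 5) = 3*j^4 - 9*j^3 + 11*j^2 - 5*j - 10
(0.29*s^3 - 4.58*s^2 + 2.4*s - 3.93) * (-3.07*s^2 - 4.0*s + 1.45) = -0.8903*s^5 + 12.9006*s^4 + 11.3725*s^3 - 4.1759*s^2 + 19.2*s - 5.6985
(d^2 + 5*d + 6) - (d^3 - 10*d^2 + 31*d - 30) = -d^3 + 11*d^2 - 26*d + 36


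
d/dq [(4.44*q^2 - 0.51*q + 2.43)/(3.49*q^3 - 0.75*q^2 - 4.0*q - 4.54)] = (-15.4956*q^4 + 3.5598*q^3 - 43.5846*q^2 - 36.6702*q + 12.0354)/(12.1801*q^6 - 5.235*q^5 - 27.3575*q^4 - 25.6892*q^3 + 22.81*q^2 + 36.32*q + 20.6116)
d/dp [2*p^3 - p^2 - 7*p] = 6*p^2 - 2*p - 7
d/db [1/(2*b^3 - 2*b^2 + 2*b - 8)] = (-3*b^2 + 2*b - 1)/(2*(b^3 - b^2 + b - 4)^2)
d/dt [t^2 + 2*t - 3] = 2*t + 2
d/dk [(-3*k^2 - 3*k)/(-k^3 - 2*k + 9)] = 3*(-k*(k + 1)*(3*k^2 + 2) + (2*k + 1)*(k^3 + 2*k - 9))/(k^3 + 2*k - 9)^2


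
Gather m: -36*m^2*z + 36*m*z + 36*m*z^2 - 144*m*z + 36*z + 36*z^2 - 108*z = -36*m^2*z + m*(36*z^2 - 108*z) + 36*z^2 - 72*z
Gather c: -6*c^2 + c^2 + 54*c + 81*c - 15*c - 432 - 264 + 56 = -5*c^2 + 120*c - 640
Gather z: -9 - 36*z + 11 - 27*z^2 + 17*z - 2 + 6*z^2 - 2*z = -21*z^2 - 21*z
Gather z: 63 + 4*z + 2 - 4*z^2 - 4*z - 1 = 64 - 4*z^2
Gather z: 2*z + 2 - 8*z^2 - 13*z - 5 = -8*z^2 - 11*z - 3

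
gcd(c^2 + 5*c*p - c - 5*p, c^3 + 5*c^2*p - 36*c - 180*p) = c + 5*p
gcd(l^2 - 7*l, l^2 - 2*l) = l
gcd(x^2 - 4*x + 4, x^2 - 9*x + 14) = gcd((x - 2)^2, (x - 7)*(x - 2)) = x - 2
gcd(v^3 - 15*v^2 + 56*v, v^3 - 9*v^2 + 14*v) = v^2 - 7*v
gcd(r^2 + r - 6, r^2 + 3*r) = r + 3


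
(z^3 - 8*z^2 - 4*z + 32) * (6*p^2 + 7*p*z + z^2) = 6*p^2*z^3 - 48*p^2*z^2 - 24*p^2*z + 192*p^2 + 7*p*z^4 - 56*p*z^3 - 28*p*z^2 + 224*p*z + z^5 - 8*z^4 - 4*z^3 + 32*z^2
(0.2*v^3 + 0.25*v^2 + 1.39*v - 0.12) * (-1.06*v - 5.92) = -0.212*v^4 - 1.449*v^3 - 2.9534*v^2 - 8.1016*v + 0.7104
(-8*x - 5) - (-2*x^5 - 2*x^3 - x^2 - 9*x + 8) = 2*x^5 + 2*x^3 + x^2 + x - 13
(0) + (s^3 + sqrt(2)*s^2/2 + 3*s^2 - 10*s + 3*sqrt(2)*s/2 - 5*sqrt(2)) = s^3 + sqrt(2)*s^2/2 + 3*s^2 - 10*s + 3*sqrt(2)*s/2 - 5*sqrt(2)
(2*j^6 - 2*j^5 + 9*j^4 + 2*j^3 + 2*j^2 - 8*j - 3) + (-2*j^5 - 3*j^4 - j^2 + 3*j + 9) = 2*j^6 - 4*j^5 + 6*j^4 + 2*j^3 + j^2 - 5*j + 6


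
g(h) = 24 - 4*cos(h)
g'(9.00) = 1.65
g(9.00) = 27.64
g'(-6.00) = 1.12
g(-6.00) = 20.16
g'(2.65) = 1.89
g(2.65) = 27.53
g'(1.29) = 3.84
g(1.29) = 22.89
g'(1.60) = 4.00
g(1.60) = 24.12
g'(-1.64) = -3.99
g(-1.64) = 24.28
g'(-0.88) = -3.08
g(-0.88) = 21.45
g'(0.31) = 1.22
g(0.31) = 20.19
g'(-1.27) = -3.82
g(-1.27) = 22.81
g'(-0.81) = -2.90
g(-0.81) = 21.24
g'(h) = 4*sin(h)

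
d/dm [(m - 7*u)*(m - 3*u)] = 2*m - 10*u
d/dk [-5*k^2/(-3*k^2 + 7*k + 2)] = 5*k*(-7*k - 4)/(9*k^4 - 42*k^3 + 37*k^2 + 28*k + 4)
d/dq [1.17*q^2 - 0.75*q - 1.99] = 2.34*q - 0.75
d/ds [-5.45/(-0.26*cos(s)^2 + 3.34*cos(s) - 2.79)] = (2.834*cos(s) - 18.203)*sin(s)/(0.26*cos(s)^2 - 3.34*cos(s) + 2.79)^2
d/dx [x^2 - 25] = 2*x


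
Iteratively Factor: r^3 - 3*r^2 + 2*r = (r)*(r^2 - 3*r + 2) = r*(r - 1)*(r - 2)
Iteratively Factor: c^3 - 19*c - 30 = (c + 2)*(c^2 - 2*c - 15) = (c + 2)*(c + 3)*(c - 5)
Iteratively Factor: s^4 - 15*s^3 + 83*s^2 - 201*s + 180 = (s - 3)*(s^3 - 12*s^2 + 47*s - 60) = (s - 4)*(s - 3)*(s^2 - 8*s + 15) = (s - 4)*(s - 3)^2*(s - 5)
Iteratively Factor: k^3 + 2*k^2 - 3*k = (k - 1)*(k^2 + 3*k) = (k - 1)*(k + 3)*(k)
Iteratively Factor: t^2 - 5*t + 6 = (t - 2)*(t - 3)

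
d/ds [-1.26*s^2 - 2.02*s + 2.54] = -2.52*s - 2.02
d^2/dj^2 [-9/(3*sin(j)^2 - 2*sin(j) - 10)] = 18*(-18*sin(j)^4 + 9*sin(j)^3 - 35*sin(j)^2 - 8*sin(j) + 34)/(-3*sin(j)^2 + 2*sin(j) + 10)^3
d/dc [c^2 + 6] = 2*c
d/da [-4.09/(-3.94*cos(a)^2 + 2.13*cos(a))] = (32.2292*cos(a) - 8.7117)*sin(a)/((3.94*cos(a) - 2.13)^2*cos(a)^2)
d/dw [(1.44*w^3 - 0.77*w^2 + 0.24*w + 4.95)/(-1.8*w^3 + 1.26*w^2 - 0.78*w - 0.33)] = (-8.88178419700125e-16*w^5 + 0.428399999999999*w^4 - 1.3824*w^3 + 25.6026*w^2 - 11.9658*w + 3.7818)/(3.24*w^6 - 4.536*w^5 + 4.3956*w^4 - 0.7776*w^3 - 0.2232*w^2 + 0.5148*w + 0.1089)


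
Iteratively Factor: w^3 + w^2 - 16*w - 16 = (w + 1)*(w^2 - 16) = (w - 4)*(w + 1)*(w + 4)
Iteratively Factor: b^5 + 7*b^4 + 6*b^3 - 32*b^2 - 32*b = (b)*(b^4 + 7*b^3 + 6*b^2 - 32*b - 32) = b*(b + 4)*(b^3 + 3*b^2 - 6*b - 8) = b*(b - 2)*(b + 4)*(b^2 + 5*b + 4) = b*(b - 2)*(b + 4)^2*(b + 1)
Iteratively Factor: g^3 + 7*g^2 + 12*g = (g)*(g^2 + 7*g + 12) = g*(g + 4)*(g + 3)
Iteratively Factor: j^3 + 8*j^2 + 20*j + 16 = (j + 2)*(j^2 + 6*j + 8) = (j + 2)^2*(j + 4)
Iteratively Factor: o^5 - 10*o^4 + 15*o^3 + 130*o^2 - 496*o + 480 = (o - 2)*(o^4 - 8*o^3 - o^2 + 128*o - 240) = (o - 4)*(o - 2)*(o^3 - 4*o^2 - 17*o + 60) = (o - 5)*(o - 4)*(o - 2)*(o^2 + o - 12) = (o - 5)*(o - 4)*(o - 2)*(o + 4)*(o - 3)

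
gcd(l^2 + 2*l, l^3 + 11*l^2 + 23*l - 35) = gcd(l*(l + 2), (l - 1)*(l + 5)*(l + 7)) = 1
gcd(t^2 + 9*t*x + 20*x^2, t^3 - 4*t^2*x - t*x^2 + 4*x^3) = 1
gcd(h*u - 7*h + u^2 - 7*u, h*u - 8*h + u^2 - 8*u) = h + u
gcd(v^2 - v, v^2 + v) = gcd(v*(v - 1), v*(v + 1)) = v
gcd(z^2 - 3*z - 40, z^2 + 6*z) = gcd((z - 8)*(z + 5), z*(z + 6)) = 1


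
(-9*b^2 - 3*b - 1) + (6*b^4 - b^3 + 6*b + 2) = 6*b^4 - b^3 - 9*b^2 + 3*b + 1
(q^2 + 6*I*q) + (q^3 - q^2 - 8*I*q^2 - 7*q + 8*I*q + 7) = q^3 - 8*I*q^2 - 7*q + 14*I*q + 7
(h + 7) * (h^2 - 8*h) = h^3 - h^2 - 56*h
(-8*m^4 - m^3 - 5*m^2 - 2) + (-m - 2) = -8*m^4 - m^3 - 5*m^2 - m - 4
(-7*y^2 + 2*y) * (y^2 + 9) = -7*y^4 + 2*y^3 - 63*y^2 + 18*y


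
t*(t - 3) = t^2 - 3*t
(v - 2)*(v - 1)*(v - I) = v^3 - 3*v^2 - I*v^2 + 2*v + 3*I*v - 2*I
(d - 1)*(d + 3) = d^2 + 2*d - 3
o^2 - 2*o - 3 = (o - 3)*(o + 1)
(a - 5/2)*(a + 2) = a^2 - a/2 - 5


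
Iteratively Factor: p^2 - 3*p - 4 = (p - 4)*(p + 1)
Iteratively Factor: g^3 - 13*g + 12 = (g - 1)*(g^2 + g - 12) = (g - 1)*(g + 4)*(g - 3)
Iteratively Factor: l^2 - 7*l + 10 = (l - 5)*(l - 2)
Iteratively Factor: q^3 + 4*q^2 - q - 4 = (q - 1)*(q^2 + 5*q + 4) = (q - 1)*(q + 4)*(q + 1)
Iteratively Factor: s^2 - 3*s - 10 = (s - 5)*(s + 2)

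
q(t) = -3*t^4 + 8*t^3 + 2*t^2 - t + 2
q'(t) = -12*t^3 + 24*t^2 + 4*t - 1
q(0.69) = 4.21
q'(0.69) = 9.24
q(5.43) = -1271.71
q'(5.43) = -1192.88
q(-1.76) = -62.44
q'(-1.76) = 131.72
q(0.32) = 2.12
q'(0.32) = 2.34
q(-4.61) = -2089.62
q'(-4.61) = 1666.28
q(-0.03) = 2.03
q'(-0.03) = -1.10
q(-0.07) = 2.08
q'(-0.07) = -1.16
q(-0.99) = -5.69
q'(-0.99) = 30.21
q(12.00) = -48106.00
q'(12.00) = -17233.00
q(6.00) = -2092.00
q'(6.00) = -1705.00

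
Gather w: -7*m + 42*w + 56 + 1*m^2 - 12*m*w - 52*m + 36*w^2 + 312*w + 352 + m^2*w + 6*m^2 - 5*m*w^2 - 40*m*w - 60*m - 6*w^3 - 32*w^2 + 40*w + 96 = 7*m^2 - 119*m - 6*w^3 + w^2*(4 - 5*m) + w*(m^2 - 52*m + 394) + 504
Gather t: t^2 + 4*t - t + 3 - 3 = t^2 + 3*t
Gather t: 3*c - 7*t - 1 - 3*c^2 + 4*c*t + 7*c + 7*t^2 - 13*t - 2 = -3*c^2 + 10*c + 7*t^2 + t*(4*c - 20) - 3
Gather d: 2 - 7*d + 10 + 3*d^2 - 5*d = 3*d^2 - 12*d + 12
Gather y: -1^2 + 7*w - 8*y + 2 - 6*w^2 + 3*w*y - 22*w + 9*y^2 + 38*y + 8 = -6*w^2 - 15*w + 9*y^2 + y*(3*w + 30) + 9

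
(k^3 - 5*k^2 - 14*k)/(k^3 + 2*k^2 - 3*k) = (k^2 - 5*k - 14)/(k^2 + 2*k - 3)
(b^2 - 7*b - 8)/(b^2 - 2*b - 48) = (b + 1)/(b + 6)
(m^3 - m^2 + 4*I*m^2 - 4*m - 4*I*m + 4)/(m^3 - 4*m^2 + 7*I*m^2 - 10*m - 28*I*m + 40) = (m^2 + m*(-1 + 2*I) - 2*I)/(m^2 + m*(-4 + 5*I) - 20*I)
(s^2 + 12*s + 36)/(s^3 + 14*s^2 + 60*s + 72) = 1/(s + 2)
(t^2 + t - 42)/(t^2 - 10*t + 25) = (t^2 + t - 42)/(t^2 - 10*t + 25)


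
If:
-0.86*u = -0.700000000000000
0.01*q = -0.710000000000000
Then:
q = -71.00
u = 0.81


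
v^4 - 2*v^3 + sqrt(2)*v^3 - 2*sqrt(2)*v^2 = v^2*(v - 2)*(v + sqrt(2))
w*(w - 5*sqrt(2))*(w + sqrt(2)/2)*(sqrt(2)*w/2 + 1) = sqrt(2)*w^4/2 - 7*w^3/2 - 7*sqrt(2)*w^2 - 5*w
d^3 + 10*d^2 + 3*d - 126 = (d - 3)*(d + 6)*(d + 7)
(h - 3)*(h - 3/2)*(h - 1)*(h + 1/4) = h^4 - 21*h^3/4 + 61*h^2/8 - 9*h/4 - 9/8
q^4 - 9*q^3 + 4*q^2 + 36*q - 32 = (q - 8)*(q - 2)*(q - 1)*(q + 2)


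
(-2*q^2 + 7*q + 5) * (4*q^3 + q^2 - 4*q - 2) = -8*q^5 + 26*q^4 + 35*q^3 - 19*q^2 - 34*q - 10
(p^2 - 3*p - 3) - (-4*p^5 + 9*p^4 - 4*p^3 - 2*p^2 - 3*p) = 4*p^5 - 9*p^4 + 4*p^3 + 3*p^2 - 3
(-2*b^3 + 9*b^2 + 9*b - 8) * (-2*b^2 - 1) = 4*b^5 - 18*b^4 - 16*b^3 + 7*b^2 - 9*b + 8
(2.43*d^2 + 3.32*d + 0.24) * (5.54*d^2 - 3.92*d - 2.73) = 13.4622*d^4 + 8.8672*d^3 - 18.3187*d^2 - 10.0044*d - 0.6552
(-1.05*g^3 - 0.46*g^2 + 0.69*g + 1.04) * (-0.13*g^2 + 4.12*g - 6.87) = 0.1365*g^5 - 4.2662*g^4 + 5.2286*g^3 + 5.8678*g^2 - 0.455499999999999*g - 7.1448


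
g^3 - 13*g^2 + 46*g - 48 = (g - 8)*(g - 3)*(g - 2)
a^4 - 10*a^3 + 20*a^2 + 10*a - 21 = (a - 7)*(a - 3)*(a - 1)*(a + 1)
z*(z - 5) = z^2 - 5*z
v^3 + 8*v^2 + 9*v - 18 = (v - 1)*(v + 3)*(v + 6)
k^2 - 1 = (k - 1)*(k + 1)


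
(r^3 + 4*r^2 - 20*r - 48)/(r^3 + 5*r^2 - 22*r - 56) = (r + 6)/(r + 7)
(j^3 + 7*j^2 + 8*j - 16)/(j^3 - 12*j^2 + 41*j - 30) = (j^2 + 8*j + 16)/(j^2 - 11*j + 30)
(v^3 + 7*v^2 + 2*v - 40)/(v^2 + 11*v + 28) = (v^2 + 3*v - 10)/(v + 7)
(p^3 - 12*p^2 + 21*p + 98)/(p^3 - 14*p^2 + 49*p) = (p + 2)/p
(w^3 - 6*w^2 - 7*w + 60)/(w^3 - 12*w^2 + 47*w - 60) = (w + 3)/(w - 3)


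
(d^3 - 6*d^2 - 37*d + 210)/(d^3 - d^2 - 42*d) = (d - 5)/d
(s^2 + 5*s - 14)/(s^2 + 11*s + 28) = (s - 2)/(s + 4)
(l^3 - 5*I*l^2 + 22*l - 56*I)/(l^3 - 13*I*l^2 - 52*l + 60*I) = (l^2 - 3*I*l + 28)/(l^2 - 11*I*l - 30)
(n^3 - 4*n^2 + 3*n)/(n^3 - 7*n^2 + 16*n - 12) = n*(n - 1)/(n^2 - 4*n + 4)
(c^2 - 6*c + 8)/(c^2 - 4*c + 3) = (c^2 - 6*c + 8)/(c^2 - 4*c + 3)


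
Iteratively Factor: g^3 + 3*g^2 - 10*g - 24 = (g + 2)*(g^2 + g - 12) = (g - 3)*(g + 2)*(g + 4)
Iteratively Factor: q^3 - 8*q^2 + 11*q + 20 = (q - 4)*(q^2 - 4*q - 5) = (q - 4)*(q + 1)*(q - 5)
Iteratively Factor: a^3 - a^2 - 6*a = (a)*(a^2 - a - 6) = a*(a - 3)*(a + 2)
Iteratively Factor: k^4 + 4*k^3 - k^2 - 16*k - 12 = (k - 2)*(k^3 + 6*k^2 + 11*k + 6) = (k - 2)*(k + 3)*(k^2 + 3*k + 2) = (k - 2)*(k + 2)*(k + 3)*(k + 1)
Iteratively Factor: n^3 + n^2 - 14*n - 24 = (n - 4)*(n^2 + 5*n + 6) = (n - 4)*(n + 3)*(n + 2)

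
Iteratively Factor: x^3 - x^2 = (x)*(x^2 - x) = x*(x - 1)*(x)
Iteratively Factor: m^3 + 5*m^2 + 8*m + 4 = (m + 1)*(m^2 + 4*m + 4) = (m + 1)*(m + 2)*(m + 2)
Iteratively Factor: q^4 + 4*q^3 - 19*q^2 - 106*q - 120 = (q + 3)*(q^3 + q^2 - 22*q - 40) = (q + 2)*(q + 3)*(q^2 - q - 20) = (q - 5)*(q + 2)*(q + 3)*(q + 4)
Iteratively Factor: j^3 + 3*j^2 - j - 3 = (j - 1)*(j^2 + 4*j + 3) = (j - 1)*(j + 3)*(j + 1)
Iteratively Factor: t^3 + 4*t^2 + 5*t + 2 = (t + 1)*(t^2 + 3*t + 2) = (t + 1)^2*(t + 2)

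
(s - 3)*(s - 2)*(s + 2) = s^3 - 3*s^2 - 4*s + 12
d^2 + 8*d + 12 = (d + 2)*(d + 6)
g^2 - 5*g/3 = g*(g - 5/3)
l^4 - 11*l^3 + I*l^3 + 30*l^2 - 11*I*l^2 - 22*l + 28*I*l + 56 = (l - 7)*(l - 4)*(l - I)*(l + 2*I)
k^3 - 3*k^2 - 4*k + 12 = (k - 3)*(k - 2)*(k + 2)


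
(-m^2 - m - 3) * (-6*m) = 6*m^3 + 6*m^2 + 18*m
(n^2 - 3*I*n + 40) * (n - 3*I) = n^3 - 6*I*n^2 + 31*n - 120*I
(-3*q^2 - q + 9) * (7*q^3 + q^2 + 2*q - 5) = -21*q^5 - 10*q^4 + 56*q^3 + 22*q^2 + 23*q - 45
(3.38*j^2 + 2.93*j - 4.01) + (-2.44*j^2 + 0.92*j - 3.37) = 0.94*j^2 + 3.85*j - 7.38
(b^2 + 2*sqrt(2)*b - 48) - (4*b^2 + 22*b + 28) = -3*b^2 - 22*b + 2*sqrt(2)*b - 76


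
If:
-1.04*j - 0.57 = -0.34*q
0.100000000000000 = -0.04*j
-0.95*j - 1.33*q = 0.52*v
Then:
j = -2.50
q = -5.97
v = 19.84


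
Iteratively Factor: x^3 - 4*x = (x - 2)*(x^2 + 2*x) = x*(x - 2)*(x + 2)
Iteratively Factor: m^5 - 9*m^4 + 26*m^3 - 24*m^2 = (m - 2)*(m^4 - 7*m^3 + 12*m^2) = m*(m - 2)*(m^3 - 7*m^2 + 12*m) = m*(m - 3)*(m - 2)*(m^2 - 4*m) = m*(m - 4)*(m - 3)*(m - 2)*(m)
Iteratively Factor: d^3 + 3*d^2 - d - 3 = (d + 3)*(d^2 - 1) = (d + 1)*(d + 3)*(d - 1)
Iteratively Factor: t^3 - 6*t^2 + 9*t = (t)*(t^2 - 6*t + 9) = t*(t - 3)*(t - 3)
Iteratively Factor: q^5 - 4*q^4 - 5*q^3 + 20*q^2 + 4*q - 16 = (q - 2)*(q^4 - 2*q^3 - 9*q^2 + 2*q + 8) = (q - 2)*(q + 1)*(q^3 - 3*q^2 - 6*q + 8) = (q - 2)*(q - 1)*(q + 1)*(q^2 - 2*q - 8) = (q - 4)*(q - 2)*(q - 1)*(q + 1)*(q + 2)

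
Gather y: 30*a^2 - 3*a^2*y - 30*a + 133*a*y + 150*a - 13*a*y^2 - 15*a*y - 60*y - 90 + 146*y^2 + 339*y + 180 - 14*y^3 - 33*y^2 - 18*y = 30*a^2 + 120*a - 14*y^3 + y^2*(113 - 13*a) + y*(-3*a^2 + 118*a + 261) + 90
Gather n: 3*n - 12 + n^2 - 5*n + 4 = n^2 - 2*n - 8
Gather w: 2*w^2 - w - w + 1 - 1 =2*w^2 - 2*w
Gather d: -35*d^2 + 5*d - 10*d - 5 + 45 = -35*d^2 - 5*d + 40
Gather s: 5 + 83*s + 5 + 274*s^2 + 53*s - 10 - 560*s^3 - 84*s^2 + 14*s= -560*s^3 + 190*s^2 + 150*s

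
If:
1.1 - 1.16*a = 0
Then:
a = 0.95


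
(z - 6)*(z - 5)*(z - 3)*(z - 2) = z^4 - 16*z^3 + 91*z^2 - 216*z + 180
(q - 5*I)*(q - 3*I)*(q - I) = q^3 - 9*I*q^2 - 23*q + 15*I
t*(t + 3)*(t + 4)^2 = t^4 + 11*t^3 + 40*t^2 + 48*t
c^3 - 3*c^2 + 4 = (c - 2)^2*(c + 1)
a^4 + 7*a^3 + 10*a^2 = a^2*(a + 2)*(a + 5)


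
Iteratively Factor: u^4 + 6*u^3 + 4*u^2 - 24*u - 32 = (u + 4)*(u^3 + 2*u^2 - 4*u - 8) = (u - 2)*(u + 4)*(u^2 + 4*u + 4) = (u - 2)*(u + 2)*(u + 4)*(u + 2)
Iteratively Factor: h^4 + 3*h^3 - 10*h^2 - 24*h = (h)*(h^3 + 3*h^2 - 10*h - 24) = h*(h - 3)*(h^2 + 6*h + 8) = h*(h - 3)*(h + 4)*(h + 2)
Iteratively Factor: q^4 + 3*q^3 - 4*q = (q)*(q^3 + 3*q^2 - 4) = q*(q + 2)*(q^2 + q - 2) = q*(q + 2)^2*(q - 1)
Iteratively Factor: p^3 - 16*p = (p)*(p^2 - 16) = p*(p + 4)*(p - 4)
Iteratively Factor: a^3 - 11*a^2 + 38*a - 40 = (a - 2)*(a^2 - 9*a + 20) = (a - 5)*(a - 2)*(a - 4)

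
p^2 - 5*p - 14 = (p - 7)*(p + 2)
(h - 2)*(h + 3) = h^2 + h - 6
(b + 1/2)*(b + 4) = b^2 + 9*b/2 + 2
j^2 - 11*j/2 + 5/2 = (j - 5)*(j - 1/2)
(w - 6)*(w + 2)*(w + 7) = w^3 + 3*w^2 - 40*w - 84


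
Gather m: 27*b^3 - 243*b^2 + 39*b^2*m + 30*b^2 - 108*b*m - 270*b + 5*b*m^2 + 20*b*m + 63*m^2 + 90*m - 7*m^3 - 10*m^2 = 27*b^3 - 213*b^2 - 270*b - 7*m^3 + m^2*(5*b + 53) + m*(39*b^2 - 88*b + 90)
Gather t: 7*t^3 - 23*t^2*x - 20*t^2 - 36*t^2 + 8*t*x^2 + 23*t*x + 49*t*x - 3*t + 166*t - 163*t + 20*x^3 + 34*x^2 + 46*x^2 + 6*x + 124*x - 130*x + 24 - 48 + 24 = 7*t^3 + t^2*(-23*x - 56) + t*(8*x^2 + 72*x) + 20*x^3 + 80*x^2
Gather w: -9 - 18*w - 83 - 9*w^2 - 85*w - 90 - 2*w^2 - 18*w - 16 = -11*w^2 - 121*w - 198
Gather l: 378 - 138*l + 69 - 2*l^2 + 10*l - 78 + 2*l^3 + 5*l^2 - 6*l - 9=2*l^3 + 3*l^2 - 134*l + 360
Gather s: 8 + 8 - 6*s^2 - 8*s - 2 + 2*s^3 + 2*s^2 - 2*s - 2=2*s^3 - 4*s^2 - 10*s + 12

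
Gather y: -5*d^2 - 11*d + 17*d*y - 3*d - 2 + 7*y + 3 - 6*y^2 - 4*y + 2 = -5*d^2 - 14*d - 6*y^2 + y*(17*d + 3) + 3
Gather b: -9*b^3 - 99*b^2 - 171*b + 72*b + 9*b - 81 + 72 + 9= -9*b^3 - 99*b^2 - 90*b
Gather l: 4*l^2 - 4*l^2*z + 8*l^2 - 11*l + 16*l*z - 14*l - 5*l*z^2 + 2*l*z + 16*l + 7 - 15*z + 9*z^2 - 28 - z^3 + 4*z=l^2*(12 - 4*z) + l*(-5*z^2 + 18*z - 9) - z^3 + 9*z^2 - 11*z - 21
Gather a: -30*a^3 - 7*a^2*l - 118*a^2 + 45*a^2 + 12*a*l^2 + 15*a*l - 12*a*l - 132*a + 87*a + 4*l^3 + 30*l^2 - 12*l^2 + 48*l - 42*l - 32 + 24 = -30*a^3 + a^2*(-7*l - 73) + a*(12*l^2 + 3*l - 45) + 4*l^3 + 18*l^2 + 6*l - 8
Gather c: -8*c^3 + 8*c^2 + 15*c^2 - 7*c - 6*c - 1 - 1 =-8*c^3 + 23*c^2 - 13*c - 2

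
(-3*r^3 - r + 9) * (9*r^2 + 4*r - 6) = -27*r^5 - 12*r^4 + 9*r^3 + 77*r^2 + 42*r - 54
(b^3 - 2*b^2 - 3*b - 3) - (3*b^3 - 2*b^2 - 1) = -2*b^3 - 3*b - 2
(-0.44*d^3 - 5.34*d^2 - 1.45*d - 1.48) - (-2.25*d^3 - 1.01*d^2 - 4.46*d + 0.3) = 1.81*d^3 - 4.33*d^2 + 3.01*d - 1.78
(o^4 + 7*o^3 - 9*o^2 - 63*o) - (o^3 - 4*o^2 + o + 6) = o^4 + 6*o^3 - 5*o^2 - 64*o - 6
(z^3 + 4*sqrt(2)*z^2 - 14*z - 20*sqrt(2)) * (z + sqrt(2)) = z^4 + 5*sqrt(2)*z^3 - 6*z^2 - 34*sqrt(2)*z - 40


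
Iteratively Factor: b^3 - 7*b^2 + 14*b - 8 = (b - 4)*(b^2 - 3*b + 2) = (b - 4)*(b - 2)*(b - 1)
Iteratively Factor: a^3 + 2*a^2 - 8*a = (a + 4)*(a^2 - 2*a) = (a - 2)*(a + 4)*(a)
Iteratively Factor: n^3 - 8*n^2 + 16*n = (n - 4)*(n^2 - 4*n) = n*(n - 4)*(n - 4)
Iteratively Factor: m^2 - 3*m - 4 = (m + 1)*(m - 4)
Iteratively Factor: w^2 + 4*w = (w + 4)*(w)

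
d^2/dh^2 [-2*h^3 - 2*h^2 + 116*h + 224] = -12*h - 4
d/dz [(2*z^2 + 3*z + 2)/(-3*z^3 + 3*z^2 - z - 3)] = (6*z^4 + 18*z^3 + 7*z^2 - 24*z - 7)/(9*z^6 - 18*z^5 + 15*z^4 + 12*z^3 - 17*z^2 + 6*z + 9)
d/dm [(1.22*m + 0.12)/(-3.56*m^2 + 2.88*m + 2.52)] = (4.3432*m^2 + 0.8544*m + 2.7288)/(12.6736*m^4 - 20.5056*m^3 - 9.648*m^2 + 14.5152*m + 6.3504)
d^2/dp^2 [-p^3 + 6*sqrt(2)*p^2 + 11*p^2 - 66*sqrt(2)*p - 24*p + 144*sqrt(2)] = -6*p + 12*sqrt(2) + 22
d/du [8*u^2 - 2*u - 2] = 16*u - 2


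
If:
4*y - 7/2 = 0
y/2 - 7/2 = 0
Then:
No Solution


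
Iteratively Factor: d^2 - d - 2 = (d - 2)*(d + 1)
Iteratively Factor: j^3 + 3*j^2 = (j + 3)*(j^2) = j*(j + 3)*(j)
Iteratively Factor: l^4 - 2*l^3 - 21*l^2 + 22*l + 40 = (l - 2)*(l^3 - 21*l - 20) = (l - 5)*(l - 2)*(l^2 + 5*l + 4) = (l - 5)*(l - 2)*(l + 1)*(l + 4)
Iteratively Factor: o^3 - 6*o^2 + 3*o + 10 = (o + 1)*(o^2 - 7*o + 10) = (o - 5)*(o + 1)*(o - 2)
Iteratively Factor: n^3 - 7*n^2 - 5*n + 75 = (n - 5)*(n^2 - 2*n - 15) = (n - 5)*(n + 3)*(n - 5)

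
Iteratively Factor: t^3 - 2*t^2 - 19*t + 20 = (t - 1)*(t^2 - t - 20) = (t - 1)*(t + 4)*(t - 5)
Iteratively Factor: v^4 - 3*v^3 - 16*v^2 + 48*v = (v)*(v^3 - 3*v^2 - 16*v + 48) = v*(v - 3)*(v^2 - 16) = v*(v - 4)*(v - 3)*(v + 4)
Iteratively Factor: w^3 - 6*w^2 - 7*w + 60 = (w - 5)*(w^2 - w - 12) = (w - 5)*(w - 4)*(w + 3)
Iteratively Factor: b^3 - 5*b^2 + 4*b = (b - 4)*(b^2 - b) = (b - 4)*(b - 1)*(b)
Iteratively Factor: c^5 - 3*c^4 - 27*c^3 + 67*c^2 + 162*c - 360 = (c - 5)*(c^4 + 2*c^3 - 17*c^2 - 18*c + 72) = (c - 5)*(c - 2)*(c^3 + 4*c^2 - 9*c - 36) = (c - 5)*(c - 3)*(c - 2)*(c^2 + 7*c + 12) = (c - 5)*(c - 3)*(c - 2)*(c + 4)*(c + 3)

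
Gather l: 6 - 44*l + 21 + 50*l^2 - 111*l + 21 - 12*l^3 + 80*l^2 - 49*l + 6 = -12*l^3 + 130*l^2 - 204*l + 54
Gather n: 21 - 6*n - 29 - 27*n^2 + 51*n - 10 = -27*n^2 + 45*n - 18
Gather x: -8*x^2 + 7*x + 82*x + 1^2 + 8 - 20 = -8*x^2 + 89*x - 11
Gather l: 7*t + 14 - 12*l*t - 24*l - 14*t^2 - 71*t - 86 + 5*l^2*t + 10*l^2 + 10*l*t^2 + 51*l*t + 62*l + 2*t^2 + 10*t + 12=l^2*(5*t + 10) + l*(10*t^2 + 39*t + 38) - 12*t^2 - 54*t - 60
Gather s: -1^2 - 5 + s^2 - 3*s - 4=s^2 - 3*s - 10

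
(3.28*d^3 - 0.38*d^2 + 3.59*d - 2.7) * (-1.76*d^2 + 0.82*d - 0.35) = -5.7728*d^5 + 3.3584*d^4 - 7.778*d^3 + 7.8288*d^2 - 3.4705*d + 0.945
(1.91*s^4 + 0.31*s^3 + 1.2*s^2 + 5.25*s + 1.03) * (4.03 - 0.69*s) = -1.3179*s^5 + 7.4834*s^4 + 0.4213*s^3 + 1.2135*s^2 + 20.4468*s + 4.1509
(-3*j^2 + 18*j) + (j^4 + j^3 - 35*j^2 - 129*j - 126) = j^4 + j^3 - 38*j^2 - 111*j - 126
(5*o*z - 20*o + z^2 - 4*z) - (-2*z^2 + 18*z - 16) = 5*o*z - 20*o + 3*z^2 - 22*z + 16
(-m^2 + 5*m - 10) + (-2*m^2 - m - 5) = -3*m^2 + 4*m - 15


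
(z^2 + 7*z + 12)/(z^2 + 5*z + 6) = (z + 4)/(z + 2)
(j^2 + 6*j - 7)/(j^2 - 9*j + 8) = (j + 7)/(j - 8)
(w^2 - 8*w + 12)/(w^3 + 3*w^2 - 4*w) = (w^2 - 8*w + 12)/(w*(w^2 + 3*w - 4))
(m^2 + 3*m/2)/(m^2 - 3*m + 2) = m*(2*m + 3)/(2*(m^2 - 3*m + 2))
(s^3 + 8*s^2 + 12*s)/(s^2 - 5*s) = (s^2 + 8*s + 12)/(s - 5)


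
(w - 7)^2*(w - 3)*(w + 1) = w^4 - 16*w^3 + 74*w^2 - 56*w - 147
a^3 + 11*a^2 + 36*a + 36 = (a + 2)*(a + 3)*(a + 6)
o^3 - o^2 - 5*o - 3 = (o - 3)*(o + 1)^2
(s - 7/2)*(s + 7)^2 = s^3 + 21*s^2/2 - 343/2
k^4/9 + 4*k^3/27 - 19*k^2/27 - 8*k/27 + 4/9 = (k/3 + 1/3)*(k/3 + 1)*(k - 2)*(k - 2/3)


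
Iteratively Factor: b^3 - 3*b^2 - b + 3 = (b - 1)*(b^2 - 2*b - 3) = (b - 3)*(b - 1)*(b + 1)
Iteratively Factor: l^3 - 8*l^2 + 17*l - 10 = (l - 5)*(l^2 - 3*l + 2) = (l - 5)*(l - 1)*(l - 2)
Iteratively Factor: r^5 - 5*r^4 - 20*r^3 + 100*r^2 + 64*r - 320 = (r + 2)*(r^4 - 7*r^3 - 6*r^2 + 112*r - 160) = (r - 2)*(r + 2)*(r^3 - 5*r^2 - 16*r + 80) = (r - 5)*(r - 2)*(r + 2)*(r^2 - 16) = (r - 5)*(r - 2)*(r + 2)*(r + 4)*(r - 4)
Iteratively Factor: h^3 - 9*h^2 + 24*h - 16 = (h - 1)*(h^2 - 8*h + 16) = (h - 4)*(h - 1)*(h - 4)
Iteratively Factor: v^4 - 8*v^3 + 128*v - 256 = (v - 4)*(v^3 - 4*v^2 - 16*v + 64) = (v - 4)^2*(v^2 - 16) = (v - 4)^2*(v + 4)*(v - 4)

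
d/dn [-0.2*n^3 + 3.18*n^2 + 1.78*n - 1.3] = -0.6*n^2 + 6.36*n + 1.78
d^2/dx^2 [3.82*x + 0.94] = 0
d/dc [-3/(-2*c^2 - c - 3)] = 3*(-4*c - 1)/(2*c^2 + c + 3)^2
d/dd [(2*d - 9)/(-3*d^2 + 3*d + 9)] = (-2*d^2 + 2*d + (2*d - 9)*(2*d - 1) + 6)/(3*(-d^2 + d + 3)^2)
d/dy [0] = 0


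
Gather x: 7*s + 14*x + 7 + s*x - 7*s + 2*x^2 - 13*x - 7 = 2*x^2 + x*(s + 1)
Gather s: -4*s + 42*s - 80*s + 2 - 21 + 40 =21 - 42*s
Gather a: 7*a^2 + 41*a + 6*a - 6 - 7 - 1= 7*a^2 + 47*a - 14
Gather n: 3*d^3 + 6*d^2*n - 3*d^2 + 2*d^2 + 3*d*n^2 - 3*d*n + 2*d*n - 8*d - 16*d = 3*d^3 - d^2 + 3*d*n^2 - 24*d + n*(6*d^2 - d)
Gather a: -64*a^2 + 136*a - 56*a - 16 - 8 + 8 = -64*a^2 + 80*a - 16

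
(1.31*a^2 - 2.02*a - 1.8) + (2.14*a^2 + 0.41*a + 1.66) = 3.45*a^2 - 1.61*a - 0.14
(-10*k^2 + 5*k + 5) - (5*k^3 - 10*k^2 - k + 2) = -5*k^3 + 6*k + 3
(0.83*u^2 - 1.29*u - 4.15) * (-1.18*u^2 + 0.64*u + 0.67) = -0.9794*u^4 + 2.0534*u^3 + 4.6275*u^2 - 3.5203*u - 2.7805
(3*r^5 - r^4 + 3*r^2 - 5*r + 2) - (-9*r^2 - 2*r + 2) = 3*r^5 - r^4 + 12*r^2 - 3*r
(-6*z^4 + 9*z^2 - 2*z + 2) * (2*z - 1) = -12*z^5 + 6*z^4 + 18*z^3 - 13*z^2 + 6*z - 2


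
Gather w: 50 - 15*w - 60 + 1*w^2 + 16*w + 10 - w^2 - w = 0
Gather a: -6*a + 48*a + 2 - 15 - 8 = 42*a - 21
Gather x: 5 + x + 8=x + 13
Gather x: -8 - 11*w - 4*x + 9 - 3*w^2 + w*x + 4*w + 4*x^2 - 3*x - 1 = -3*w^2 - 7*w + 4*x^2 + x*(w - 7)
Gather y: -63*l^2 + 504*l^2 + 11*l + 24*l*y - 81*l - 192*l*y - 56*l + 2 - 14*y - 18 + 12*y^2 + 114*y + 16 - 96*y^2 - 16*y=441*l^2 - 126*l - 84*y^2 + y*(84 - 168*l)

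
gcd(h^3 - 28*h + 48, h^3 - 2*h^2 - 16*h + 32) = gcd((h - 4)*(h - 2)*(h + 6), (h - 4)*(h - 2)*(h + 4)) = h^2 - 6*h + 8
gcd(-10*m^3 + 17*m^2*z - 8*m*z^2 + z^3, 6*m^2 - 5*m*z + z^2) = -2*m + z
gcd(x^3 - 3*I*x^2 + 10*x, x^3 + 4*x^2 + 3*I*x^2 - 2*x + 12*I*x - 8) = x + 2*I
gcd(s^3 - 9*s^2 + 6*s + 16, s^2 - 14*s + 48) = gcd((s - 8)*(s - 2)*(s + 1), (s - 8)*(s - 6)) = s - 8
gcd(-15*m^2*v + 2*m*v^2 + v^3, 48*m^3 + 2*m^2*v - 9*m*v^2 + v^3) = -3*m + v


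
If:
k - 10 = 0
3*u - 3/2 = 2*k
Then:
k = 10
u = 43/6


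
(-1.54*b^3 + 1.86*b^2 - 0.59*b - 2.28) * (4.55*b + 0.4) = -7.007*b^4 + 7.847*b^3 - 1.9405*b^2 - 10.61*b - 0.912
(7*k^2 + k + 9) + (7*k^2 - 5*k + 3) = 14*k^2 - 4*k + 12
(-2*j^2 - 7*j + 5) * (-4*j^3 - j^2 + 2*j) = 8*j^5 + 30*j^4 - 17*j^3 - 19*j^2 + 10*j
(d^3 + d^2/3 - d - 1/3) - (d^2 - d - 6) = d^3 - 2*d^2/3 + 17/3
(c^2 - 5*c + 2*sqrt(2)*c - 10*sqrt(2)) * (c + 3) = c^3 - 2*c^2 + 2*sqrt(2)*c^2 - 15*c - 4*sqrt(2)*c - 30*sqrt(2)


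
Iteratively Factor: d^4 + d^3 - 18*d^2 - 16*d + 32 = (d - 1)*(d^3 + 2*d^2 - 16*d - 32) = (d - 1)*(d + 4)*(d^2 - 2*d - 8) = (d - 4)*(d - 1)*(d + 4)*(d + 2)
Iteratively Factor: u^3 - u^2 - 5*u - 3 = (u + 1)*(u^2 - 2*u - 3) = (u + 1)^2*(u - 3)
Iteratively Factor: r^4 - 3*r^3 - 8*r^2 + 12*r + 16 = (r + 1)*(r^3 - 4*r^2 - 4*r + 16) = (r - 2)*(r + 1)*(r^2 - 2*r - 8) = (r - 2)*(r + 1)*(r + 2)*(r - 4)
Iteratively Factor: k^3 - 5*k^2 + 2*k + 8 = (k - 2)*(k^2 - 3*k - 4) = (k - 2)*(k + 1)*(k - 4)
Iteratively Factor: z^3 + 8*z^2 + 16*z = (z + 4)*(z^2 + 4*z) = z*(z + 4)*(z + 4)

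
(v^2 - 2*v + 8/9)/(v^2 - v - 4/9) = (3*v - 2)/(3*v + 1)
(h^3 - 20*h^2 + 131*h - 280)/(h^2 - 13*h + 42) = (h^2 - 13*h + 40)/(h - 6)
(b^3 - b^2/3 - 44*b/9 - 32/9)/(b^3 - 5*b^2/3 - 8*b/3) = (b + 4/3)/b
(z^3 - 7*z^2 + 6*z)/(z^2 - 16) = z*(z^2 - 7*z + 6)/(z^2 - 16)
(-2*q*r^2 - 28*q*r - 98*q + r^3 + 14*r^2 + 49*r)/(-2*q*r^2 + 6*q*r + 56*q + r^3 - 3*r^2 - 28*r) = (r^2 + 14*r + 49)/(r^2 - 3*r - 28)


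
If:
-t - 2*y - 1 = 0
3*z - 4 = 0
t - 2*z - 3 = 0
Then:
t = 17/3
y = -10/3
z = 4/3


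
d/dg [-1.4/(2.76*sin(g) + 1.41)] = 3.864*cos(g)/(2.76*sin(g) + 1.41)^2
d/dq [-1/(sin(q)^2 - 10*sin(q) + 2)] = 2*(sin(q) - 5)*cos(q)/(sin(q)^2 - 10*sin(q) + 2)^2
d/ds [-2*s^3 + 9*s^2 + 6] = 6*s*(3 - s)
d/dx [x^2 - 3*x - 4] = 2*x - 3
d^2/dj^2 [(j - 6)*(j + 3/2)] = 2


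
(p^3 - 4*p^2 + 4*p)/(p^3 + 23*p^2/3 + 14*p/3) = 3*(p^2 - 4*p + 4)/(3*p^2 + 23*p + 14)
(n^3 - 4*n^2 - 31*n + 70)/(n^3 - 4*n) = (n^2 - 2*n - 35)/(n*(n + 2))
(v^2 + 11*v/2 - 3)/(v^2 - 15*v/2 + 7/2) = (v + 6)/(v - 7)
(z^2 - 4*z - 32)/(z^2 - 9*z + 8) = (z + 4)/(z - 1)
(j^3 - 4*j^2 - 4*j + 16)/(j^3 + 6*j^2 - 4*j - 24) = (j - 4)/(j + 6)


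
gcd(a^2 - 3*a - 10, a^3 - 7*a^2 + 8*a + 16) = 1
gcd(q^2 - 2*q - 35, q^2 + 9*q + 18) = 1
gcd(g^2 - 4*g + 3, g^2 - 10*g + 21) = g - 3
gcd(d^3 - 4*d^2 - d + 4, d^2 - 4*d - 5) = d + 1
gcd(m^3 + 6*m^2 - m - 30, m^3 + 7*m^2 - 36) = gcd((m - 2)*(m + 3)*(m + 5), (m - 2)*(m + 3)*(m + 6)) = m^2 + m - 6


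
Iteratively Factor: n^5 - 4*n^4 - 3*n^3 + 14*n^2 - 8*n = (n + 2)*(n^4 - 6*n^3 + 9*n^2 - 4*n) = (n - 1)*(n + 2)*(n^3 - 5*n^2 + 4*n) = (n - 4)*(n - 1)*(n + 2)*(n^2 - n) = n*(n - 4)*(n - 1)*(n + 2)*(n - 1)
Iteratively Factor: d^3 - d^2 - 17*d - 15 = (d + 3)*(d^2 - 4*d - 5) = (d + 1)*(d + 3)*(d - 5)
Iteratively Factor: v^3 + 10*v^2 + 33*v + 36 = (v + 3)*(v^2 + 7*v + 12) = (v + 3)^2*(v + 4)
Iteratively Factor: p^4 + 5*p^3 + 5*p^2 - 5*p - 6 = (p + 3)*(p^3 + 2*p^2 - p - 2) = (p + 1)*(p + 3)*(p^2 + p - 2) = (p - 1)*(p + 1)*(p + 3)*(p + 2)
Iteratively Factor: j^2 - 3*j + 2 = (j - 2)*(j - 1)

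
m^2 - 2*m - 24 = (m - 6)*(m + 4)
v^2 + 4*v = v*(v + 4)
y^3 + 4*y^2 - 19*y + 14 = (y - 2)*(y - 1)*(y + 7)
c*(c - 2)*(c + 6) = c^3 + 4*c^2 - 12*c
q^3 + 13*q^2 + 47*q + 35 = (q + 1)*(q + 5)*(q + 7)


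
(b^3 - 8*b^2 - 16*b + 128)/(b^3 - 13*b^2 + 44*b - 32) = (b + 4)/(b - 1)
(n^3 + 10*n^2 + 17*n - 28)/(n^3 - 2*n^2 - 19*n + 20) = (n + 7)/(n - 5)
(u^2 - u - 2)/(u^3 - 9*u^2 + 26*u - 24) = (u + 1)/(u^2 - 7*u + 12)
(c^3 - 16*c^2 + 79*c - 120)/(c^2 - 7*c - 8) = (c^2 - 8*c + 15)/(c + 1)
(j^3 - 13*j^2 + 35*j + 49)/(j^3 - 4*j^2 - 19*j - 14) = (j - 7)/(j + 2)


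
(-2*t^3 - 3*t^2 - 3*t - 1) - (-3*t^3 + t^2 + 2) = t^3 - 4*t^2 - 3*t - 3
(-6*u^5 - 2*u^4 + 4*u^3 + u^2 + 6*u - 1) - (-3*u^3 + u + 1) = -6*u^5 - 2*u^4 + 7*u^3 + u^2 + 5*u - 2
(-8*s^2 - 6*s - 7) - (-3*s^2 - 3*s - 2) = -5*s^2 - 3*s - 5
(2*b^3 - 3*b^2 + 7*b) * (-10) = -20*b^3 + 30*b^2 - 70*b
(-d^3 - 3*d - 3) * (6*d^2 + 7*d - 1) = -6*d^5 - 7*d^4 - 17*d^3 - 39*d^2 - 18*d + 3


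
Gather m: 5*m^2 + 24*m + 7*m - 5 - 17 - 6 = 5*m^2 + 31*m - 28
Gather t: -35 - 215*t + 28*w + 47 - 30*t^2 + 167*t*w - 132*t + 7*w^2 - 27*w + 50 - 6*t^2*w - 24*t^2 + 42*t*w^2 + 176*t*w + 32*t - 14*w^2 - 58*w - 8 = t^2*(-6*w - 54) + t*(42*w^2 + 343*w - 315) - 7*w^2 - 57*w + 54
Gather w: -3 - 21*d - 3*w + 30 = -21*d - 3*w + 27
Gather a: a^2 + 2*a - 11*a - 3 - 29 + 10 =a^2 - 9*a - 22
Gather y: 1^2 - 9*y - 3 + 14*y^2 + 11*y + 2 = 14*y^2 + 2*y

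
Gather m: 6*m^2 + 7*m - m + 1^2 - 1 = 6*m^2 + 6*m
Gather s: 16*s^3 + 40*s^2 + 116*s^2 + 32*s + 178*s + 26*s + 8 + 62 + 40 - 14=16*s^3 + 156*s^2 + 236*s + 96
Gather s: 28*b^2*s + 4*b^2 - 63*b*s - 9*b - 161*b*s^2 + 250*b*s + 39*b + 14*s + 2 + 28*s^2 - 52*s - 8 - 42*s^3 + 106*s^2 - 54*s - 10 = 4*b^2 + 30*b - 42*s^3 + s^2*(134 - 161*b) + s*(28*b^2 + 187*b - 92) - 16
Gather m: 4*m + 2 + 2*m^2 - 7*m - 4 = 2*m^2 - 3*m - 2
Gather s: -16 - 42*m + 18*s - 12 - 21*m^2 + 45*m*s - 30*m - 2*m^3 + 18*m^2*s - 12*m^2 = -2*m^3 - 33*m^2 - 72*m + s*(18*m^2 + 45*m + 18) - 28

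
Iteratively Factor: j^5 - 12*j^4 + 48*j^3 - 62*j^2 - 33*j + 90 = (j - 3)*(j^4 - 9*j^3 + 21*j^2 + j - 30) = (j - 5)*(j - 3)*(j^3 - 4*j^2 + j + 6) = (j - 5)*(j - 3)*(j - 2)*(j^2 - 2*j - 3) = (j - 5)*(j - 3)*(j - 2)*(j + 1)*(j - 3)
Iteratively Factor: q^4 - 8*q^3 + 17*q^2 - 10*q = (q - 5)*(q^3 - 3*q^2 + 2*q) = q*(q - 5)*(q^2 - 3*q + 2) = q*(q - 5)*(q - 2)*(q - 1)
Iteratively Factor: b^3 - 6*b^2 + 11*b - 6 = (b - 1)*(b^2 - 5*b + 6) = (b - 2)*(b - 1)*(b - 3)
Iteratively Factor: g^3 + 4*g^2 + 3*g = (g)*(g^2 + 4*g + 3) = g*(g + 1)*(g + 3)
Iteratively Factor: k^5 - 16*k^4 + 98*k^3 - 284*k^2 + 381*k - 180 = (k - 3)*(k^4 - 13*k^3 + 59*k^2 - 107*k + 60) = (k - 5)*(k - 3)*(k^3 - 8*k^2 + 19*k - 12) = (k - 5)*(k - 4)*(k - 3)*(k^2 - 4*k + 3) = (k - 5)*(k - 4)*(k - 3)*(k - 1)*(k - 3)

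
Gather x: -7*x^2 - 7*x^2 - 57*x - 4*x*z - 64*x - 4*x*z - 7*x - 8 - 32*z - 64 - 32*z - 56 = -14*x^2 + x*(-8*z - 128) - 64*z - 128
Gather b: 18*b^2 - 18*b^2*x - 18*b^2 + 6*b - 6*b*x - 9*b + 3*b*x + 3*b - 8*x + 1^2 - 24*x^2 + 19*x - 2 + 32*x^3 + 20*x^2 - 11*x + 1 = -18*b^2*x - 3*b*x + 32*x^3 - 4*x^2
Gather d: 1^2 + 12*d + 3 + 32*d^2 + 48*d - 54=32*d^2 + 60*d - 50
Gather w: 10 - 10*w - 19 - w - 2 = -11*w - 11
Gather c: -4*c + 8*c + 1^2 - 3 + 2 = 4*c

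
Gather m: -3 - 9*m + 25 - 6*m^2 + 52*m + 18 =-6*m^2 + 43*m + 40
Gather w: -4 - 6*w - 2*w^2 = -2*w^2 - 6*w - 4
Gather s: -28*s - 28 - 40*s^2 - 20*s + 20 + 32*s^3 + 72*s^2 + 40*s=32*s^3 + 32*s^2 - 8*s - 8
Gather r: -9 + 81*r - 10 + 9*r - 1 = 90*r - 20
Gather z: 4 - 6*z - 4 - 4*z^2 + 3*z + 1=-4*z^2 - 3*z + 1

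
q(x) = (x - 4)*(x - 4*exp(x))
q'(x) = x + (1 - 4*exp(x))*(x - 4) - 4*exp(x) = x - (x - 4)*(4*exp(x) - 1) - 4*exp(x)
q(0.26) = 18.43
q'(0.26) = 10.73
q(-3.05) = 22.84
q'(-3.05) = -8.95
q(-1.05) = 12.37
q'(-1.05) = -0.43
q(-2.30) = 17.02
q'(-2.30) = -6.47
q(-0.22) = 14.47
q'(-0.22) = 5.90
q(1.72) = 47.01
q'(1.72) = 28.03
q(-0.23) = 14.42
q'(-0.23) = 5.81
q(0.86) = 26.98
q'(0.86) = 17.95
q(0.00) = 16.00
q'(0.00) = 8.00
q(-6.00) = 60.10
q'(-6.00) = -15.91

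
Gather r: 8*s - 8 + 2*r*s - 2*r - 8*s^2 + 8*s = r*(2*s - 2) - 8*s^2 + 16*s - 8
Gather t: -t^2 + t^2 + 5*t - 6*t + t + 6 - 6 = 0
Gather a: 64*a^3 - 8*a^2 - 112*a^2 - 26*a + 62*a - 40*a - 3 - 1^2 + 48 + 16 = 64*a^3 - 120*a^2 - 4*a + 60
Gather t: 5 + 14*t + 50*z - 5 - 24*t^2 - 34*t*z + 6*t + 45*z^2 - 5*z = -24*t^2 + t*(20 - 34*z) + 45*z^2 + 45*z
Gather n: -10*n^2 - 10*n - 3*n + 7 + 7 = -10*n^2 - 13*n + 14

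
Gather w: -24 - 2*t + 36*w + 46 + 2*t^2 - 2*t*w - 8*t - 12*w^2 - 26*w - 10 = 2*t^2 - 10*t - 12*w^2 + w*(10 - 2*t) + 12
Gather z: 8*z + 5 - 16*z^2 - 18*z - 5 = -16*z^2 - 10*z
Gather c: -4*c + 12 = 12 - 4*c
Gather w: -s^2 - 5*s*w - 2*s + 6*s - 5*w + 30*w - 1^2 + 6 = -s^2 + 4*s + w*(25 - 5*s) + 5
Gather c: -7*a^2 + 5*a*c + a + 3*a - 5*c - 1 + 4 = -7*a^2 + 4*a + c*(5*a - 5) + 3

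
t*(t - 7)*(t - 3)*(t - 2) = t^4 - 12*t^3 + 41*t^2 - 42*t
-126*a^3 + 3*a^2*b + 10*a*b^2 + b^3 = (-3*a + b)*(6*a + b)*(7*a + b)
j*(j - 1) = j^2 - j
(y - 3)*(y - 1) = y^2 - 4*y + 3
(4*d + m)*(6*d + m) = 24*d^2 + 10*d*m + m^2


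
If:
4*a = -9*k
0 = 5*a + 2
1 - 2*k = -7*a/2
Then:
No Solution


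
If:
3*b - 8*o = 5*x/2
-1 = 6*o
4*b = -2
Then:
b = -1/2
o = -1/6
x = -1/15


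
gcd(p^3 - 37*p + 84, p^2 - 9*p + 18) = p - 3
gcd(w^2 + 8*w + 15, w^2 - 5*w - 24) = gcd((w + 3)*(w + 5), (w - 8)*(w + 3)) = w + 3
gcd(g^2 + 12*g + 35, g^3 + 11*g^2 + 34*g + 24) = 1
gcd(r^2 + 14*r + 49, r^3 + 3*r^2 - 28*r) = r + 7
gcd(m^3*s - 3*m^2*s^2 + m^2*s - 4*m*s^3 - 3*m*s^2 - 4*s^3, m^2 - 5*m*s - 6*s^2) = m + s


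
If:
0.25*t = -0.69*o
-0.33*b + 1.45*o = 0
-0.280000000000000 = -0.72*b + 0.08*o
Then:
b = 0.40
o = 0.09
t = -0.25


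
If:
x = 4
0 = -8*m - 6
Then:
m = -3/4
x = 4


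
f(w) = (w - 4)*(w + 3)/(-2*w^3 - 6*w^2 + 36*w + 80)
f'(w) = (w - 4)*(w + 3)*(6*w^2 + 12*w - 36)/(-2*w^3 - 6*w^2 + 36*w + 80)^2 + (w - 4)/(-2*w^3 - 6*w^2 + 36*w + 80) + (w + 3)/(-2*w^3 - 6*w^2 + 36*w + 80) = (w^2 + 6*w + 11)/(2*(w^4 + 14*w^3 + 69*w^2 + 140*w + 100))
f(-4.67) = -0.95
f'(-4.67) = 3.08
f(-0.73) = -0.21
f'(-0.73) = 0.12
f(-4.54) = -0.66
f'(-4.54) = 1.60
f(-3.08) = -0.02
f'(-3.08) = 0.23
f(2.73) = -0.08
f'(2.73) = 0.01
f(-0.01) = -0.15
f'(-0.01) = 0.06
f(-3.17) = -0.04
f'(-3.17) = 0.22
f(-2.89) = 0.03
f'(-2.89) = 0.29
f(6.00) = -0.05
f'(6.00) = 0.01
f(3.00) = -0.08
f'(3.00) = 0.01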